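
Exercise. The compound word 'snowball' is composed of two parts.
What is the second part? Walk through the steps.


Split 'snowball' into 'snow' + 'ball'. The second part is 'ball'.

ball


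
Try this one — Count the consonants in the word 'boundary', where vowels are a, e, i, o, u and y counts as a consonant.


Consonants in 'boundary': b, n, d, r, y = 5 consonants.

5


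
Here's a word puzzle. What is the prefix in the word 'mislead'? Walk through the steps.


The word 'mislead' = 'mis' (prefix) + 'lead' (root). The prefix is 'mis'.

mis


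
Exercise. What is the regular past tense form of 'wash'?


Apply rule: Add -ed. 'wash' becomes 'washed'.

washed


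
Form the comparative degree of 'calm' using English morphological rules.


Apply comparative formation (add -er): 'calm' -> 'calmer'.

calmer


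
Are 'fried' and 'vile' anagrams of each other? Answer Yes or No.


Sorted letters of 'fried': 'defir'
Sorted letters of 'vile': 'eilv'
They do not match.

No


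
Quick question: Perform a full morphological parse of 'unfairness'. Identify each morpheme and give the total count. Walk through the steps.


Step 1: Identify prefix: 'un' (meaning: not/reverse)
Step 2: Identify root: 'fair'
Step 3: Identify suffix(es): 'ness'
Decomposition: un- (prefix: not/reverse) + fair (root) + -ness (suffix: state of)
Total morphemes: 3

3 morphemes (un- (prefix: not/reverse) + fair (root) + -ness (suffix: state of))


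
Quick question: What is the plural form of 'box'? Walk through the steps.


Apply rule: Add -es (sibilant/fricative ending). 'box' becomes 'boxes'.

boxes


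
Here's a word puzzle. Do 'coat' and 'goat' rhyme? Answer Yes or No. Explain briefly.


Rime (stressed vowel + following sounds) of 'coat': -oat = /oʊt/
Rime of 'goat': -oat = /oʊt/
/oʊt/ and /oʊt/ are the same ending sound, so the words rhyme.

Yes


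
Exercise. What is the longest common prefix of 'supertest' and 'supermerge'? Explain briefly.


Compare from the start: 5 characters match: 'super'. Mismatch at position 6: 't' vs 'm'.

super


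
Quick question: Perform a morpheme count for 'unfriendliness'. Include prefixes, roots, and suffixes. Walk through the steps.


Decomposition: un- (prefix) + friend (root) + -ly (suffix) + -ness (suffix) = 4 morpheme(s)

4 morphemes


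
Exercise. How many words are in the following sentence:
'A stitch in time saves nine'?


Split into words: A | stitch | in | time | saves | nine = 6 words.

6


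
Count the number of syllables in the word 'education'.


Break 'education' into syllables: ed-u-ca-tion -> ed | u | ca | tion = 4 syllables

4 syllables


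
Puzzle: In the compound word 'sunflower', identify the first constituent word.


Split 'sunflower' into 'sun' + 'flower'. The first part is 'sun'.

sun


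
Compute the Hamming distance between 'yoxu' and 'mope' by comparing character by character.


Alignment:
Position 1: 'y' vs 'm' = DIFFER
Position 2: 'o' vs 'o' = match
Position 3: 'x' vs 'p' = DIFFER
Position 4: 'u' vs 'e' = DIFFER
Total differences: 3

3


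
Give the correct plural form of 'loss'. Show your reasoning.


Apply rule: Add -es (sibilant/fricative ending). 'loss' becomes 'losses'.

losses


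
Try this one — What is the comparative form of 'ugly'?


Apply comparative formation (consonant + y: change y to i, add -er): 'ugly' -> 'uglier'.

uglier


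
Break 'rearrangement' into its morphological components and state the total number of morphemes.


Step 1: Identify prefix: 're' (meaning: again)
Step 2: Identify root: 'arrange'
Step 3: Identify suffix(es): 'ment'
Decomposition: re- (prefix: again) + arrange (root) + -ment (suffix: action/result)
Total morphemes: 3

3 morphemes (re- (prefix: again) + arrange (root) + -ment (suffix: action/result))


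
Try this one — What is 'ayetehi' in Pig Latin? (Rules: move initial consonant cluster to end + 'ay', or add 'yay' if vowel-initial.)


'ayetehi' starts with a vowel, so add 'yay': 'ayetehiyay'.

ayetehiyay


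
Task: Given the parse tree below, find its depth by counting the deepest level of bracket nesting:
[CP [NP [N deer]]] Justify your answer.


Count bracket nesting levels:
'[' at pos 0: depth = 1
'[' at pos 4: depth = 2
'[' at pos 8: depth = 3
Maximum depth reached: 3

3


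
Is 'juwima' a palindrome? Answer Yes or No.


Forward: 'juwima'
Reversed: 'amiwuj'
They differ.

No


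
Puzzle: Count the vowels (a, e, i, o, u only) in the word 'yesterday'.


Vowels in 'yesterday': e, e, a = 3 vowels.

3


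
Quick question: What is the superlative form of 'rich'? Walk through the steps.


Apply superlative formation (add -est): 'rich' -> 'richest'.

richest


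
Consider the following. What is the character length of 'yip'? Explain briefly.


Spell out 'yip' and number each letter: y(1), i(2), p(3). Total: 3 letters.

3


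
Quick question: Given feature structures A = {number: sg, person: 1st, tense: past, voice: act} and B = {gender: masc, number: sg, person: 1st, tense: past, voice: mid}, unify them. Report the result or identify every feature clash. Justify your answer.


Compare features:
gender: A=_ vs B=masc -> unified: masc
number: A=sg vs B=sg -> unified: sg
person: A=1st vs B=1st -> unified: 1st
tense: A=past vs B=past -> unified: past
voice: A=act vs B=mid -> CLASH
Clash detected on feature 'voice' (act vs mid); unification fails.

CLASH on 'voice' (act vs mid)


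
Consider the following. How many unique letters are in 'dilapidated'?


Unique letters in 'dilapidated': {a, d, e, i, l, p, t} = 7 distinct letters.

7


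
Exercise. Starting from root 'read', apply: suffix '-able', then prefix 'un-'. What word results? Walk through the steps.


Step 1: Add suffix '-able' to 'read' = 'readable'
Step 2: Add prefix 'un-' to 'readable' = 'unreadable'

unreadable


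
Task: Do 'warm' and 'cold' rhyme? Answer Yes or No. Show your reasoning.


Rime (stressed vowel + following sounds) of 'warm': -arm = /ɔːrm/
Rime of 'cold': -old = /oʊld/
/ɔːrm/ and /oʊld/ are different ending sounds, so the words do not rhyme.

No


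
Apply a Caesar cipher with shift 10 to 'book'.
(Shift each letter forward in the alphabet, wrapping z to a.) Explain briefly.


Shift each letter by 10: b -> l, o -> y, o -> y, k -> u. Result: 'lyyu'.

lyyu


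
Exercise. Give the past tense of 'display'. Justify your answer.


Apply rule: Add -ed. 'display' becomes 'displayed'.

displayed


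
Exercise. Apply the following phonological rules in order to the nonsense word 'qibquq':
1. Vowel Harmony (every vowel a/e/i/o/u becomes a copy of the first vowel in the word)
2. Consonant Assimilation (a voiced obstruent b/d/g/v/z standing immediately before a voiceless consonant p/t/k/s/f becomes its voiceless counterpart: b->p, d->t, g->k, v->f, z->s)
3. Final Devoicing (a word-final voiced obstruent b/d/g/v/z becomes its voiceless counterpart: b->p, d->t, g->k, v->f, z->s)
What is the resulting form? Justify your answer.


Starting form: 'qibquq'
Rule 1: Vowel Harmony: all vowels become 'i' (matching first vowel). 'qibquq' -> 'qibqiq'
Rule 2: Consonant Assimilation: no voiced obstruent (b/d/g/v/z) stands immediately before a voiceless consonant (p/t/k/s/f). No change.
Rule 3: Final Devoicing: final consonant 'q' is not one of the voiced obstruents b/d/g/v/z. No change.
Final form: 'qibqiq'

qibqiq


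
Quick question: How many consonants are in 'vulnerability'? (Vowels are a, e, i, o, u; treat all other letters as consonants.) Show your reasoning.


Consonants in 'vulnerability': v, l, n, r, b, l, t, y = 8 consonants.

8


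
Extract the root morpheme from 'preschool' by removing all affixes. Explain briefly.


Remove prefix 'pre' from 'preschool' to get root 'school'.

school


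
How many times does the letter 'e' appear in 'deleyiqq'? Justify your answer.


Letter 'e' in 'deleyiqq': found at position(s) 2, 4 = 2 occurrence(s).

2


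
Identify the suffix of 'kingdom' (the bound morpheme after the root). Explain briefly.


The word 'kingdom' = 'king' (root) + '-dom' (suffix). The suffix is '-dom'.

dom


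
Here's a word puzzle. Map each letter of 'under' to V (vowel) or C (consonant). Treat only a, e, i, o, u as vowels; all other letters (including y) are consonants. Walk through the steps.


Letter mapping: u = V, n = C, d = C, e = V, r = C.

VCCVC


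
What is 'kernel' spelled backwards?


Reverse 'kernel' character by character: 'lenrek'.

lenrek


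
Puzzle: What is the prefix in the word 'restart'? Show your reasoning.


The word 'restart' = 're' (prefix) + 'start' (root). The prefix is 're'.

re


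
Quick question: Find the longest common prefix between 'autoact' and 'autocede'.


Compare from the start: 4 characters match: 'auto'. Mismatch at position 5: 'a' vs 'c'.

auto


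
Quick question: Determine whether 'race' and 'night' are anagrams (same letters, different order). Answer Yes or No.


Sorted letters of 'race': 'acer'
Sorted letters of 'night': 'ghint'
They do not match.

No


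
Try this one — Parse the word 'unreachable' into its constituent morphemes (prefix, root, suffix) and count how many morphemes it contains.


Step 1: Identify prefix: 'un' (meaning: not/reverse)
Step 2: Identify root: 'reach'
Step 3: Identify suffix(es): 'able'
Decomposition: un- (prefix: not/reverse) + reach (root) + -able (suffix: capable of)
Total morphemes: 3

3 morphemes (un- (prefix: not/reverse) + reach (root) + -able (suffix: capable of))


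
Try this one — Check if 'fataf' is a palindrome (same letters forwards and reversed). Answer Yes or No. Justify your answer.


Forward: 'fataf'
Reversed: 'fataf'
They are identical.

Yes


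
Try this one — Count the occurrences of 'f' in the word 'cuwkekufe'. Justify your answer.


Letter 'f' in 'cuwkekufe': found at position(s) 8 = 1 occurrence(s).

1


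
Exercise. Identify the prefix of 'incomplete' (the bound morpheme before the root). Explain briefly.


The word 'incomplete' = 'in' (prefix) + 'complete' (root). The prefix is 'in'.

in


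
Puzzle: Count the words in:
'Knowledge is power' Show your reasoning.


Split into words: Knowledge | is | power = 3 words.

3


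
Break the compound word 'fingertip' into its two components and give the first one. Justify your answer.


Split 'fingertip' into 'finger' + 'tip'. The first part is 'finger'.

finger


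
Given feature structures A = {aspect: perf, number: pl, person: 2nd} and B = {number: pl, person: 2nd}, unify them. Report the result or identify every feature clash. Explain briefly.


Compare features:
aspect: A=perf vs B=_ -> unified: perf
number: A=pl vs B=pl -> unified: pl
person: A=2nd vs B=2nd -> unified: 2nd
No clashes found.

Unified: {aspect: perf, number: pl, person: 2nd}


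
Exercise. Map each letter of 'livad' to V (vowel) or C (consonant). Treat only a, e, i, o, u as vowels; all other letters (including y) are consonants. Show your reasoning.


Letter mapping: l = C, i = V, v = C, a = V, d = C.

CVCVC


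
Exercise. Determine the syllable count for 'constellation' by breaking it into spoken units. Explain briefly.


Break 'constellation' into syllables: con-stel-la-tion -> con | stel | la | tion = 4 syllables

4 syllables


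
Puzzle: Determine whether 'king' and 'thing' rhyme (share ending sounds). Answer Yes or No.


Rime (stressed vowel + following sounds) of 'king': -ing = /ɪŋ/
Rime of 'thing': -ing = /ɪŋ/
/ɪŋ/ and /ɪŋ/ are the same ending sound, so the words rhyme.

Yes


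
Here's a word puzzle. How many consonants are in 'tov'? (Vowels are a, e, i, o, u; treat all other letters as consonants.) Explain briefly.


Consonants in 'tov': t, v = 2 consonants.

2


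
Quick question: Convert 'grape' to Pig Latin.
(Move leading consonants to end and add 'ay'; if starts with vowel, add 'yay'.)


'grape': move consonant cluster 'gr' to end and add 'ay': 'apegray'.

apegray


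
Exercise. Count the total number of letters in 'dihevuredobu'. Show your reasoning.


Spell out 'dihevuredobu' and number each letter: d(1), i(2), h(3), e(4), v(5), u(6), r(7), e(8), d(9), o(10), b(11), u(12). Total: 12 letters.

12


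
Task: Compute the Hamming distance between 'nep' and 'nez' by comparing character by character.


Alignment:
Position 1: 'n' vs 'n' = match
Position 2: 'e' vs 'e' = match
Position 3: 'p' vs 'z' = DIFFER
Total differences: 1

1


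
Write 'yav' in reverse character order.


Reverse 'yav' character by character: 'vay'.

vay


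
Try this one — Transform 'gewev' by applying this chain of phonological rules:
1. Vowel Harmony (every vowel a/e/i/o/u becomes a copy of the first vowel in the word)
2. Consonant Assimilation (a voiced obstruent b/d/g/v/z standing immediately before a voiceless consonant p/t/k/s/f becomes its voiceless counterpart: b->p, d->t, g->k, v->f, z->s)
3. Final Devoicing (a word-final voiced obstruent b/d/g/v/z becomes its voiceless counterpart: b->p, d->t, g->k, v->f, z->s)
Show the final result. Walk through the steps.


Starting form: 'gewev'
Rule 1: Vowel Harmony: all vowels already match. No change.
Rule 2: Consonant Assimilation: no voiced obstruent (b/d/g/v/z) stands immediately before a voiceless consonant (p/t/k/s/f). No change.
Rule 3: Final Devoicing: word-final voiced obstruent 'v' becomes voiceless 'f'. 'gewev' -> 'gewef'
Final form: 'gewef'

gewef


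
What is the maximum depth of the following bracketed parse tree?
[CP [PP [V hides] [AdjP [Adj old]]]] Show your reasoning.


Count bracket nesting levels:
'[' at pos 0: depth = 1
'[' at pos 4: depth = 2
'[' at pos 8: depth = 3
'[' at pos 18: depth = 3
'[' at pos 24: depth = 4
Maximum depth reached: 4

4


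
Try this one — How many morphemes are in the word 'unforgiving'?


Decomposition: un- (prefix) + forgive (root) + -ing (suffix) = 3 morpheme(s)

3 morphemes


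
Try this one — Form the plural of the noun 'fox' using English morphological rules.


Apply rule: Add -es (sibilant/fricative ending). 'fox' becomes 'foxes'.

foxes


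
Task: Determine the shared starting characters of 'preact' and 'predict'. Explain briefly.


Compare from the start: 3 characters match: 'pre'. Mismatch at position 4: 'a' vs 'd'.

pre


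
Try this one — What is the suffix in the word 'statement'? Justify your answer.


The word 'statement' = 'state' (root) + '-ment' (suffix). The suffix is '-ment'.

ment


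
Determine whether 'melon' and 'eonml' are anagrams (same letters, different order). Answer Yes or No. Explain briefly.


Sorted letters of 'melon': 'elmno'
Sorted letters of 'eonml': 'elmno'
They match.

Yes


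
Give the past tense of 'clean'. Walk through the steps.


Apply rule: Add -ed. 'clean' becomes 'cleaned'.

cleaned


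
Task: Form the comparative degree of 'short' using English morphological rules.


Apply comparative formation (add -er): 'short' -> 'shorter'.

shorter


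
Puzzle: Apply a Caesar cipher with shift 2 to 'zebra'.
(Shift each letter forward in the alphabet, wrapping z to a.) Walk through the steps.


Shift each letter by 2: z -> b, e -> g, b -> d, r -> t, a -> c. Result: 'bgdtc'.

bgdtc


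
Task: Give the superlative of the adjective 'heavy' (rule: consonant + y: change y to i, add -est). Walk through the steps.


Apply superlative formation (consonant + y: change y to i, add -est): 'heavy' -> 'heaviest'.

heaviest


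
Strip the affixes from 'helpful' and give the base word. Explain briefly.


Remove suffix '-ful' from 'helpful' to get root 'help'.

help


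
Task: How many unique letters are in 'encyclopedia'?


Unique letters in 'encyclopedia': {a, c, d, e, i, l, n, o, p, y} = 10 distinct letters.

10


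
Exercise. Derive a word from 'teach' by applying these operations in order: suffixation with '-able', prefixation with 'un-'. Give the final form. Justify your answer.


Step 1: Add suffix '-able' to 'teach' = 'teachable'
Step 2: Add prefix 'un-' to 'teachable' = 'unteachable'

unteachable


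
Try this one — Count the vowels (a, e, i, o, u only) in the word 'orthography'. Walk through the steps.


Vowels in 'orthography': o, o, a = 3 vowels.

3


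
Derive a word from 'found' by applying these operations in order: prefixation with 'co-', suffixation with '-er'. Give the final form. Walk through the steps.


Step 1: Add prefix 'co-' to 'found' = 'cofound'
Step 2: Add suffix '-er' to 'cofound' = 'cofounder'

cofounder


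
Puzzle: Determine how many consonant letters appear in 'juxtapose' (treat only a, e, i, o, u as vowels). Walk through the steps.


Consonants in 'juxtapose': j, x, t, p, s = 5 consonants.

5


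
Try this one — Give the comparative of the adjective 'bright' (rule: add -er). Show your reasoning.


Apply comparative formation (add -er): 'bright' -> 'brighter'.

brighter


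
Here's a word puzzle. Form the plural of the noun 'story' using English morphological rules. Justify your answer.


Apply rule: Change -y to -ies (consonant + y). 'story' becomes 'stories'.

stories


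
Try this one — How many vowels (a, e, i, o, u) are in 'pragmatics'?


Vowels in 'pragmatics': a, a, i = 3 vowels.

3


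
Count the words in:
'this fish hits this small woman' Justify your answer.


Split into words: this | fish | hits | this | small | woman = 6 words.

6


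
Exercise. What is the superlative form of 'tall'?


Apply superlative formation (add -est): 'tall' -> 'tallest'.

tallest


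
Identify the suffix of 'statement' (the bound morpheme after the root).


The word 'statement' = 'state' (root) + '-ment' (suffix). The suffix is '-ment'.

ment


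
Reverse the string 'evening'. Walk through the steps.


Reverse 'evening' character by character: 'gnineve'.

gnineve


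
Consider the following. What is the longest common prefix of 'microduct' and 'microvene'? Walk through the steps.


Compare from the start: 5 characters match: 'micro'. Mismatch at position 6: 'd' vs 'v'.

micro


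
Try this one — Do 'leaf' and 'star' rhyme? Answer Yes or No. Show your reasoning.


Rime (stressed vowel + following sounds) of 'leaf': -eaf = /iːf/
Rime of 'star': -ar = /ɑːr/
/iːf/ and /ɑːr/ are different ending sounds, so the words do not rhyme.

No


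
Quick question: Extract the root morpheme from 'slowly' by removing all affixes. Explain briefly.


Remove suffix '-ly' from 'slowly' to get root 'slow'.

slow


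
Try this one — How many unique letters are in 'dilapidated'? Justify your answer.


Unique letters in 'dilapidated': {a, d, e, i, l, p, t} = 7 distinct letters.

7


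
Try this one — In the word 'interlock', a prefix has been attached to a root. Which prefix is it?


The word 'interlock' = 'inter' (prefix) + 'lock' (root). The prefix is 'inter'.

inter


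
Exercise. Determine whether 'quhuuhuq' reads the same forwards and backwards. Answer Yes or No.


Forward: 'quhuuhuq'
Reversed: 'quhuuhuq'
They are identical.

Yes


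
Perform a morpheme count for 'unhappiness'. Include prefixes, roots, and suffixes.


Decomposition: un- (prefix) + happy (root) + -ness (suffix) = 3 morpheme(s)

3 morphemes


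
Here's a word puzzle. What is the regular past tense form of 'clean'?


Apply rule: Add -ed. 'clean' becomes 'cleaned'.

cleaned


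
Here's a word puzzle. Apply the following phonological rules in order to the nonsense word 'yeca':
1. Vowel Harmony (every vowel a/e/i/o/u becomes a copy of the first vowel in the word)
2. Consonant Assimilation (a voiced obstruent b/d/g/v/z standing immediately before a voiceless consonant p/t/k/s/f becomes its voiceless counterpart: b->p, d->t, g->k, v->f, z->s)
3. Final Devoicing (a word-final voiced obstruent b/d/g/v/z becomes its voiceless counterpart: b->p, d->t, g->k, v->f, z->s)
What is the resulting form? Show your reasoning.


Starting form: 'yeca'
Rule 1: Vowel Harmony: all vowels become 'e' (matching first vowel). 'yeca' -> 'yece'
Rule 2: Consonant Assimilation: no voiced obstruent (b/d/g/v/z) stands immediately before a voiceless consonant (p/t/k/s/f). No change.
Rule 3: Final Devoicing: the word ends in the vowel 'e', not a consonant. No change.
Final form: 'yece'

yece


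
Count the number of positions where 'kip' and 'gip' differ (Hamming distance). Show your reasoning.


Alignment:
Position 1: 'k' vs 'g' = DIFFER
Position 2: 'i' vs 'i' = match
Position 3: 'p' vs 'p' = match
Total differences: 1

1


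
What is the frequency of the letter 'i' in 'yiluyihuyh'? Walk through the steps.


Letter 'i' in 'yiluyihuyh': found at position(s) 2, 6 = 2 occurrence(s).

2


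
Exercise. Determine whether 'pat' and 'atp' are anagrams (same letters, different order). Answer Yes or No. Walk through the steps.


Sorted letters of 'pat': 'apt'
Sorted letters of 'atp': 'apt'
They match.

Yes


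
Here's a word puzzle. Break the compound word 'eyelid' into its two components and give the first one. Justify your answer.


Split 'eyelid' into 'eye' + 'lid'. The first part is 'eye'.

eye


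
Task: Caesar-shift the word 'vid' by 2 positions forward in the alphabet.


Shift each letter by 2: v -> x, i -> k, d -> f. Result: 'xkf'.

xkf


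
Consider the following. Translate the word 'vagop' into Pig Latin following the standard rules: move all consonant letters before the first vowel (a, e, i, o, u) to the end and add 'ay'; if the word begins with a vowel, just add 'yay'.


'vagop': move consonant cluster 'v' to end and add 'ay': 'agopvay'.

agopvay


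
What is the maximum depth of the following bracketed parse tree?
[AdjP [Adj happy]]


Count bracket nesting levels:
'[' at pos 0: depth = 1
'[' at pos 6: depth = 2
Maximum depth reached: 2

2


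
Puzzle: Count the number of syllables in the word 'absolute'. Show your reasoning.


Break 'absolute' into syllables: ab-so-lute -> ab | so | lute = 3 syllables

3 syllables


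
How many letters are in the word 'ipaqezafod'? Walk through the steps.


Spell out 'ipaqezafod' and number each letter: i(1), p(2), a(3), q(4), e(5), z(6), a(7), f(8), o(9), d(10). Total: 10 letters.

10


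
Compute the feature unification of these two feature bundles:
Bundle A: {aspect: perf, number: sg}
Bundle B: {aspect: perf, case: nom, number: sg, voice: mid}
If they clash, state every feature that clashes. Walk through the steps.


Compare features:
aspect: A=perf vs B=perf -> unified: perf
case: A=_ vs B=nom -> unified: nom
number: A=sg vs B=sg -> unified: sg
voice: A=_ vs B=mid -> unified: mid
No clashes found.

Unified: {aspect: perf, case: nom, number: sg, voice: mid}


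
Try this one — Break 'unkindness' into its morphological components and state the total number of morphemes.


Step 1: Identify prefix: 'un' (meaning: not/reverse)
Step 2: Identify root: 'kind'
Step 3: Identify suffix(es): 'ness'
Decomposition: un- (prefix: not/reverse) + kind (root) + -ness (suffix: state of)
Total morphemes: 3

3 morphemes (un- (prefix: not/reverse) + kind (root) + -ness (suffix: state of))


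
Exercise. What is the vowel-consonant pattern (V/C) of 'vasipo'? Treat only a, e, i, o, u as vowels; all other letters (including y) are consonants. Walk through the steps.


Letter mapping: v = C, a = V, s = C, i = V, p = C, o = V.

CVCVCV


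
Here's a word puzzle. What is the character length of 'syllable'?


Spell out 'syllable' and number each letter: s(1), y(2), l(3), l(4), a(5), b(6), l(7), e(8). Total: 8 letters.

8


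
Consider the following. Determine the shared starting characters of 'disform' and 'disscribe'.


Compare from the start: 3 characters match: 'dis'. Mismatch at position 4: 'f' vs 's'.

dis


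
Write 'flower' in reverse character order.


Reverse 'flower' character by character: 'rewolf'.

rewolf


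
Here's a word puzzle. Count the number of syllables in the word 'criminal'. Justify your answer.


Break 'criminal' into syllables: crim-i-nal -> crim | i | nal = 3 syllables

3 syllables


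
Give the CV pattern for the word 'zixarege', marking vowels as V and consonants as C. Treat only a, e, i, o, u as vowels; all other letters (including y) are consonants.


Letter mapping: z = C, i = V, x = C, a = V, r = C, e = V, g = C, e = V.

CVCVCVCV


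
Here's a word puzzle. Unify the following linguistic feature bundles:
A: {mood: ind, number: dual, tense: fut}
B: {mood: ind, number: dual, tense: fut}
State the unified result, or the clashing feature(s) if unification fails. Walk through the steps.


Compare features:
mood: A=ind vs B=ind -> unified: ind
number: A=dual vs B=dual -> unified: dual
tense: A=fut vs B=fut -> unified: fut
No clashes found.

Unified: {mood: ind, number: dual, tense: fut}


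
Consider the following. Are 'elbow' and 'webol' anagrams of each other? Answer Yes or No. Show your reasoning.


Sorted letters of 'elbow': 'below'
Sorted letters of 'webol': 'below'
They match.

Yes


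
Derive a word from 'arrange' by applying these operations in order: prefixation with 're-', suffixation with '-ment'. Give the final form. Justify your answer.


Step 1: Add prefix 're-' to 'arrange' = 'rearrange'
Step 2: Add suffix '-ment' to 'rearrange' = 'rearrangement'

rearrangement


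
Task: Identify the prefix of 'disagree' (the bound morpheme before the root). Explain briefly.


The word 'disagree' = 'dis' (prefix) + 'agree' (root). The prefix is 'dis'.

dis


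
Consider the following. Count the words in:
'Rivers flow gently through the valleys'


Split into words: Rivers | flow | gently | through | the | valleys = 6 words.

6


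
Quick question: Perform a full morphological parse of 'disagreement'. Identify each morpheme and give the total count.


Step 1: Identify prefix: 'dis' (meaning: not/apart)
Step 2: Identify root: 'agree'
Step 3: Identify suffix(es): 'ment'
Decomposition: dis- (prefix: not/apart) + agree (root) + -ment (suffix: action/result)
Total morphemes: 3

3 morphemes (dis- (prefix: not/apart) + agree (root) + -ment (suffix: action/result))


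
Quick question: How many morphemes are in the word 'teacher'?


Decomposition: teach (root) + -er (suffix) = 2 morpheme(s)

2 morphemes


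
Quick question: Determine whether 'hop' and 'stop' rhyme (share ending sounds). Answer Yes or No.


Rime (stressed vowel + following sounds) of 'hop': -op = /ɒp/
Rime of 'stop': -op = /ɒp/
/ɒp/ and /ɒp/ are the same ending sound, so the words rhyme.

Yes


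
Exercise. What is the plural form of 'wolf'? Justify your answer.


Apply rule: Change -f to -ves. 'wolf' becomes 'wolves'.

wolves


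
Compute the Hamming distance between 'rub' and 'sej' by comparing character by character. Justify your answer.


Alignment:
Position 1: 'r' vs 's' = DIFFER
Position 2: 'u' vs 'e' = DIFFER
Position 3: 'b' vs 'j' = DIFFER
Total differences: 3

3


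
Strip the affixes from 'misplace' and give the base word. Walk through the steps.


Remove prefix 'mis' from 'misplace' to get root 'place'.

place


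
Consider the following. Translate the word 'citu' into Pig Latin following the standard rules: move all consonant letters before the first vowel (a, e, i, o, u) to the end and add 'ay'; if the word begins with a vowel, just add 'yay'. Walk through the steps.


'citu': move consonant cluster 'c' to end and add 'ay': 'itucay'.

itucay


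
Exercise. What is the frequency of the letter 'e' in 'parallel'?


Letter 'e' in 'parallel': found at position(s) 7 = 1 occurrence(s).

1


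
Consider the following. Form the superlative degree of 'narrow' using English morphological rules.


Apply superlative formation (add -est): 'narrow' -> 'narrowest'.

narrowest


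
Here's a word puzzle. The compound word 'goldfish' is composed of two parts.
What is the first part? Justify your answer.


Split 'goldfish' into 'gold' + 'fish'. The first part is 'gold'.

gold


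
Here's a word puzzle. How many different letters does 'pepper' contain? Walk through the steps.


Unique letters in 'pepper': {e, p, r} = 3 distinct letters.

3


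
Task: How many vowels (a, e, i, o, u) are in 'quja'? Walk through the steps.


Vowels in 'quja': u, a = 2 vowels.

2


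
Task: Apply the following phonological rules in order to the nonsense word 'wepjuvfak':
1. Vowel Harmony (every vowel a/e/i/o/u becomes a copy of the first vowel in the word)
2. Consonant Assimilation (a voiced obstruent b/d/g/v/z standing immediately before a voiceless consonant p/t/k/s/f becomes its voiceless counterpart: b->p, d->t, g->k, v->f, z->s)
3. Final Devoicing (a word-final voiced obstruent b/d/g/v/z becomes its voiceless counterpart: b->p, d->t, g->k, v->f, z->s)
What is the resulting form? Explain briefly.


Starting form: 'wepjuvfak'
Rule 1: Vowel Harmony: all vowels become 'e' (matching first vowel). 'wepjuvfak' -> 'wepjevfek'
Rule 2: Consonant Assimilation: voiced obstruent before voiceless consonant becomes voiceless ('vf' -> 'ff'). 'wepjevfek' -> 'wepjeffek'
Rule 3: Final Devoicing: final consonant 'k' is not one of the voiced obstruents b/d/g/v/z. No change.
Final form: 'wepjeffek'

wepjeffek


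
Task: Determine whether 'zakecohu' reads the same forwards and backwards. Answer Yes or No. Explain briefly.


Forward: 'zakecohu'
Reversed: 'uhocekaz'
They differ.

No


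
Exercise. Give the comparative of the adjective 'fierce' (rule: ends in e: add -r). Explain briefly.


Apply comparative formation (ends in e: add -r): 'fierce' -> 'fiercer'.

fiercer


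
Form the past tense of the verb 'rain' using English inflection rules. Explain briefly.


Apply rule: Add -ed. 'rain' becomes 'rained'.

rained


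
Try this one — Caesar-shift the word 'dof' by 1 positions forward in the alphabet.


Shift each letter by 1: d -> e, o -> p, f -> g. Result: 'epg'.

epg


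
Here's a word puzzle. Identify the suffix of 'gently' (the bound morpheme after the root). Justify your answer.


The word 'gently' = 'gentle' (root) + '-ly' (suffix). The suffix is '-ly'.

ly


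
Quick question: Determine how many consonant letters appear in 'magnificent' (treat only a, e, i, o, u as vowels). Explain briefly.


Consonants in 'magnificent': m, g, n, f, c, n, t = 7 consonants.

7


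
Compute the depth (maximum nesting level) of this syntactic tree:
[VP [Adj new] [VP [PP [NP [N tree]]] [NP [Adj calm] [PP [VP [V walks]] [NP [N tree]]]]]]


Count bracket nesting levels:
'[' at pos 0: depth = 1
'[' at pos 4: depth = 2
'[' at pos 14: depth = 2
'[' at pos 18: depth = 3
'[' at pos 22: depth = 4
'[' at pos 26: depth = 5
'[' at pos 37: depth = 3
'[' at pos 41: depth = 4
'[' at pos 52: depth = 4
'[' at pos 56: depth = 5
'[' at pos 60: depth = 6
'[' at pos 71: depth = 5
'[' at pos 75: depth = 6
Maximum depth reached: 6

6


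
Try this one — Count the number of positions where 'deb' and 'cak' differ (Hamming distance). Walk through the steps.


Alignment:
Position 1: 'd' vs 'c' = DIFFER
Position 2: 'e' vs 'a' = DIFFER
Position 3: 'b' vs 'k' = DIFFER
Total differences: 3

3


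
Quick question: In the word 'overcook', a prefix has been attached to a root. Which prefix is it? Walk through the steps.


The word 'overcook' = 'over' (prefix) + 'cook' (root). The prefix is 'over'.

over


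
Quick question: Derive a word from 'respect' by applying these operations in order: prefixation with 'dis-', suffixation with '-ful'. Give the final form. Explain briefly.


Step 1: Add prefix 'dis-' to 'respect' = 'disrespect'
Step 2: Add suffix '-ful' to 'disrespect' = 'disrespectful'

disrespectful


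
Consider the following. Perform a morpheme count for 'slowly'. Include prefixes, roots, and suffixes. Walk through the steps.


Decomposition: slow (root) + -ly (suffix) = 2 morpheme(s)

2 morphemes


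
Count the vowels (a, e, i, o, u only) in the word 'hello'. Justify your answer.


Vowels in 'hello': e, o = 2 vowels.

2


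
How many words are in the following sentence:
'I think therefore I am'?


Split into words: I | think | therefore | I | am = 5 words.

5


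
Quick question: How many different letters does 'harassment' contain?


Unique letters in 'harassment': {a, e, h, m, n, r, s, t} = 8 distinct letters.

8


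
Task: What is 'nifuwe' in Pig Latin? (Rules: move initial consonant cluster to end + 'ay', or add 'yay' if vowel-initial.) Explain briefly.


'nifuwe': move consonant cluster 'n' to end and add 'ay': 'ifuwenay'.

ifuwenay


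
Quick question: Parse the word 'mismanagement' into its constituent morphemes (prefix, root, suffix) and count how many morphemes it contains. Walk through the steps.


Step 1: Identify prefix: 'mis' (meaning: wrongly)
Step 2: Identify root: 'manage'
Step 3: Identify suffix(es): 'ment'
Decomposition: mis- (prefix: wrongly) + manage (root) + -ment (suffix: action/result)
Total morphemes: 3

3 morphemes (mis- (prefix: wrongly) + manage (root) + -ment (suffix: action/result))


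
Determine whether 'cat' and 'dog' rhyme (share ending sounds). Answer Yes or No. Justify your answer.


Rime (stressed vowel + following sounds) of 'cat': -at = /æt/
Rime of 'dog': -og = /ɒg/
/æt/ and /ɒg/ are different ending sounds, so the words do not rhyme.

No


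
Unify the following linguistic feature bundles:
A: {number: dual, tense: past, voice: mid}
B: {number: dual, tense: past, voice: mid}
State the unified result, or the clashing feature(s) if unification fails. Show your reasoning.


Compare features:
number: A=dual vs B=dual -> unified: dual
tense: A=past vs B=past -> unified: past
voice: A=mid vs B=mid -> unified: mid
No clashes found.

Unified: {number: dual, tense: past, voice: mid}


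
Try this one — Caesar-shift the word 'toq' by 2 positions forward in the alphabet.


Shift each letter by 2: t -> v, o -> q, q -> s. Result: 'vqs'.

vqs


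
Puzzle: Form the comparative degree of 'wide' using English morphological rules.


Apply comparative formation (ends in e: add -r): 'wide' -> 'wider'.

wider


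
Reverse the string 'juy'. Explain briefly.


Reverse 'juy' character by character: 'yuj'.

yuj


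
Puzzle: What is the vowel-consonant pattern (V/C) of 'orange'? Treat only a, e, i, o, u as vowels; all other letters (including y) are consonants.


Letter mapping: o = V, r = C, a = V, n = C, g = C, e = V.

VCVCCV


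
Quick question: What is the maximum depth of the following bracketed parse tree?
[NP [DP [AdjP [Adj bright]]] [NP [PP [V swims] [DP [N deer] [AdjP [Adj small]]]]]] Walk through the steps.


Count bracket nesting levels:
'[' at pos 0: depth = 1
'[' at pos 4: depth = 2
'[' at pos 8: depth = 3
'[' at pos 14: depth = 4
'[' at pos 29: depth = 2
'[' at pos 33: depth = 3
'[' at pos 37: depth = 4
'[' at pos 47: depth = 4
'[' at pos 51: depth = 5
'[' at pos 60: depth = 5
'[' at pos 66: depth = 6
Maximum depth reached: 6

6


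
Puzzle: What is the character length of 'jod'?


Spell out 'jod' and number each letter: j(1), o(2), d(3). Total: 3 letters.

3


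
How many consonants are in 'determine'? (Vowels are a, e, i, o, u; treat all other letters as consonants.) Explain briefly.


Consonants in 'determine': d, t, r, m, n = 5 consonants.

5


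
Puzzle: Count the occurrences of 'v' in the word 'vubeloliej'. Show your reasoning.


Letter 'v' in 'vubeloliej': found at position(s) 1 = 1 occurrence(s).

1


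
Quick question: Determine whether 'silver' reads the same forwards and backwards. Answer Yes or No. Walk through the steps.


Forward: 'silver'
Reversed: 'revlis'
They differ.

No


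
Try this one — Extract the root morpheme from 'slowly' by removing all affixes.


Remove suffix '-ly' from 'slowly' to get root 'slow'.

slow


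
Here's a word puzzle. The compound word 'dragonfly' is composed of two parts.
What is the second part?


Split 'dragonfly' into 'dragon' + 'fly'. The second part is 'fly'.

fly


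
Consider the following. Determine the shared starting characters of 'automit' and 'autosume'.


Compare from the start: 4 characters match: 'auto'. Mismatch at position 5: 'm' vs 's'.

auto


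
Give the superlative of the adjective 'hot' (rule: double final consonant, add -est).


Apply superlative formation (double final consonant, add -est): 'hot' -> 'hottest'.

hottest


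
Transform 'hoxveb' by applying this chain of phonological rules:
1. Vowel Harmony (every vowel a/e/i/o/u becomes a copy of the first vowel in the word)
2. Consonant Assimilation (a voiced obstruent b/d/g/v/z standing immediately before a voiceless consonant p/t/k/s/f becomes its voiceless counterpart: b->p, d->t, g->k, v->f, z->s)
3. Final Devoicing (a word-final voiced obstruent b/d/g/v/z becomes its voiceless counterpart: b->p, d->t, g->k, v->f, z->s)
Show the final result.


Starting form: 'hoxveb'
Rule 1: Vowel Harmony: all vowels become 'o' (matching first vowel). 'hoxveb' -> 'hoxvob'
Rule 2: Consonant Assimilation: no voiced obstruent (b/d/g/v/z) stands immediately before a voiceless consonant (p/t/k/s/f). No change.
Rule 3: Final Devoicing: word-final voiced obstruent 'b' becomes voiceless 'p'. 'hoxvob' -> 'hoxvop'
Final form: 'hoxvop'

hoxvop


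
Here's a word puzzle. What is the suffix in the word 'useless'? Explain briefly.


The word 'useless' = 'use' (root) + '-less' (suffix). The suffix is '-less'.

less


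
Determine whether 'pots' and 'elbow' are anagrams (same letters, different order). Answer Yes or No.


Sorted letters of 'pots': 'opst'
Sorted letters of 'elbow': 'below'
They do not match.

No


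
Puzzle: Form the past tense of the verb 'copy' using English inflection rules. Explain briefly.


Apply rule: Change -y to -ied. 'copy' becomes 'copied'.

copied


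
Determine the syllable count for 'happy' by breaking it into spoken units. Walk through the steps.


Break 'happy' into syllables: hap-py -> hap | py = 2 syllables

2 syllables


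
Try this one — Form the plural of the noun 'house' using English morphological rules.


Apply rule: Add -s. 'house' becomes 'houses'.

houses


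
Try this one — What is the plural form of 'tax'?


Apply rule: Add -es (sibilant/fricative ending). 'tax' becomes 'taxes'.

taxes


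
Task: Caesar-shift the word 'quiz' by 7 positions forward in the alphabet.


Shift each letter by 7: q -> x, u -> b, i -> p, z -> g. Result: 'xbpg'.

xbpg


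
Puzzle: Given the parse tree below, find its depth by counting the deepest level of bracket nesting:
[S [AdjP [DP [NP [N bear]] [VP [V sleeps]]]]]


Count bracket nesting levels:
'[' at pos 0: depth = 1
'[' at pos 3: depth = 2
'[' at pos 9: depth = 3
'[' at pos 13: depth = 4
'[' at pos 17: depth = 5
'[' at pos 27: depth = 4
'[' at pos 31: depth = 5
Maximum depth reached: 5

5


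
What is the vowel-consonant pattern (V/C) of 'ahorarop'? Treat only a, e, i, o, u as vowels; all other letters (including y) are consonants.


Letter mapping: a = V, h = C, o = V, r = C, a = V, r = C, o = V, p = C.

VCVCVCVC


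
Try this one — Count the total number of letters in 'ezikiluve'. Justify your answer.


Spell out 'ezikiluve' and number each letter: e(1), z(2), i(3), k(4), i(5), l(6), u(7), v(8), e(9). Total: 9 letters.

9


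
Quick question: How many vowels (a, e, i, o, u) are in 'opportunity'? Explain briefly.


Vowels in 'opportunity': o, o, u, i = 4 vowels.

4


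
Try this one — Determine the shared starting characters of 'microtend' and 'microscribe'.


Compare from the start: 5 characters match: 'micro'. Mismatch at position 6: 't' vs 's'.

micro
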